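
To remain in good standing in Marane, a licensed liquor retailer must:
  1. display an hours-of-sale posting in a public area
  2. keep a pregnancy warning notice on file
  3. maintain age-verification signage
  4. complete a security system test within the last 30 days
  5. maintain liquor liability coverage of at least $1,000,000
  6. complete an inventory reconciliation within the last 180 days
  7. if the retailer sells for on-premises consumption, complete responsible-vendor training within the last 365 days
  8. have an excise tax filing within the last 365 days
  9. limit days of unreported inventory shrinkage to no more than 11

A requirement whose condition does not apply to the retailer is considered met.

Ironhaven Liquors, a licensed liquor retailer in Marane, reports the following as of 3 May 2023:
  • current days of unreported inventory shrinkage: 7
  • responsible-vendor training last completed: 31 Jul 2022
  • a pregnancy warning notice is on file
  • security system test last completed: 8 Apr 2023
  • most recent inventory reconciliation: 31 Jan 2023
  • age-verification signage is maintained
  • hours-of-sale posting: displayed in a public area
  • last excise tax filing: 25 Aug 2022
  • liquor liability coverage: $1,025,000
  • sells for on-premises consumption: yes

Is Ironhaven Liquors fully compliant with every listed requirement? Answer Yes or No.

1. hours-of-sale posting present → met
2. pregnancy warning notice present → met
3. age-verification signage present → met
4. security system test 25 days ago vs limit 30 → met
5. liquor liability coverage $1,025,000 ≥ $1,000,000 → met
6. inventory reconciliation 92 days ago vs limit 180 → met
7. condition 'sells for on-premises consumption' holds; responsible-vendor training 276 days ago vs limit 365 → met
8. excise tax filing 251 days ago vs limit 365 → met
9. days of unreported inventory shrinkage 7 ≤ 11 → met
All met.

Yes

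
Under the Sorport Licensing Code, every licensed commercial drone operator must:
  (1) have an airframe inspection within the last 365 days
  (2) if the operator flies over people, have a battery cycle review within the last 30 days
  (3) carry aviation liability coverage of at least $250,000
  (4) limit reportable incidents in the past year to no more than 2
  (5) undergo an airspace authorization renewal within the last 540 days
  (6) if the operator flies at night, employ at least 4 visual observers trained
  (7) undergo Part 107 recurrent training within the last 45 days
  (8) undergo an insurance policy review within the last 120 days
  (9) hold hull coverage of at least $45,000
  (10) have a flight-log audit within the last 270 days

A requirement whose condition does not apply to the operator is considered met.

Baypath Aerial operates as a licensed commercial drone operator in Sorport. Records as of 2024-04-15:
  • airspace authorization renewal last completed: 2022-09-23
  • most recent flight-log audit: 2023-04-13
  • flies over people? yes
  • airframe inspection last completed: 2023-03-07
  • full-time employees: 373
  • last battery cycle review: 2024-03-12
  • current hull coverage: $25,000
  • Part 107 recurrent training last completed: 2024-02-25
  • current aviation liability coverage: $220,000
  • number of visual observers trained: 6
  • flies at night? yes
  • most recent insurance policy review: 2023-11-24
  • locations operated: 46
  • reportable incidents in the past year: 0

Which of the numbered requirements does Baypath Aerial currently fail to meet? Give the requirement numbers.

1, 2, 3, 5, 7, 8, 9, 10

1. airframe inspection 405 days ago vs limit 365 → not met
2. condition 'flies over people' holds; battery cycle review 34 days ago vs limit 30 → not met
3. aviation liability coverage $220,000 < $250,000 → not met
4. reportable incidents in the past year 0 ≤ 2 → met
5. airspace authorization renewal 570 days ago vs limit 540 → not met
6. condition 'flies at night' holds; visual observers trained 6 ≥ 4 → met
7. Part 107 recurrent training 50 days ago vs limit 45 → not met
8. insurance policy review 143 days ago vs limit 120 → not met
9. hull coverage $25,000 < $45,000 → not met
10. flight-log audit 368 days ago vs limit 270 → not met
Not met: 1, 2, 3, 5, 7, 8, 9, 10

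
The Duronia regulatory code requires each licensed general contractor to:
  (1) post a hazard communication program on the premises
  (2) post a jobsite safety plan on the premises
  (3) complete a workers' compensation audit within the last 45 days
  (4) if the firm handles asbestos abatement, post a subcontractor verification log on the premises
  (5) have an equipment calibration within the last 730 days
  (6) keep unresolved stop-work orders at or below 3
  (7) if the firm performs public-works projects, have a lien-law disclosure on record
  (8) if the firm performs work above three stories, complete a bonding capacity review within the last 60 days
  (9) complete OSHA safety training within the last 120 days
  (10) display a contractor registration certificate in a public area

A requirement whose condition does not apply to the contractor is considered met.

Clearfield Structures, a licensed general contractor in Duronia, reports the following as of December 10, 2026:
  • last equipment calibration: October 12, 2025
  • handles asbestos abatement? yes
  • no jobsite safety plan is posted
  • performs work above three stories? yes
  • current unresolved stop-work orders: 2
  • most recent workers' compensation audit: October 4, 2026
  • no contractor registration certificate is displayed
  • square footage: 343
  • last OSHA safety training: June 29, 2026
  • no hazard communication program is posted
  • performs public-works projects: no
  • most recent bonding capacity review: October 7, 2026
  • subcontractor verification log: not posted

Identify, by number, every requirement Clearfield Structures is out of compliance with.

1. hazard communication program absent → not met
2. jobsite safety plan absent → not met
3. workers' compensation audit 67 days ago vs limit 45 → not met
4. condition 'handles asbestos abatement' holds; subcontractor verification log absent → not met
5. equipment calibration 424 days ago vs limit 730 → met
6. unresolved stop-work orders 2 ≤ 3 → met
7. condition 'performs public-works projects' does not hold → requirement n/a → met
8. condition 'performs work above three stories' holds; bonding capacity review 64 days ago vs limit 60 → not met
9. OSHA safety training 164 days ago vs limit 120 → not met
10. contractor registration certificate absent → not met
Not met: 1, 2, 3, 4, 8, 9, 10

1, 2, 3, 4, 8, 9, 10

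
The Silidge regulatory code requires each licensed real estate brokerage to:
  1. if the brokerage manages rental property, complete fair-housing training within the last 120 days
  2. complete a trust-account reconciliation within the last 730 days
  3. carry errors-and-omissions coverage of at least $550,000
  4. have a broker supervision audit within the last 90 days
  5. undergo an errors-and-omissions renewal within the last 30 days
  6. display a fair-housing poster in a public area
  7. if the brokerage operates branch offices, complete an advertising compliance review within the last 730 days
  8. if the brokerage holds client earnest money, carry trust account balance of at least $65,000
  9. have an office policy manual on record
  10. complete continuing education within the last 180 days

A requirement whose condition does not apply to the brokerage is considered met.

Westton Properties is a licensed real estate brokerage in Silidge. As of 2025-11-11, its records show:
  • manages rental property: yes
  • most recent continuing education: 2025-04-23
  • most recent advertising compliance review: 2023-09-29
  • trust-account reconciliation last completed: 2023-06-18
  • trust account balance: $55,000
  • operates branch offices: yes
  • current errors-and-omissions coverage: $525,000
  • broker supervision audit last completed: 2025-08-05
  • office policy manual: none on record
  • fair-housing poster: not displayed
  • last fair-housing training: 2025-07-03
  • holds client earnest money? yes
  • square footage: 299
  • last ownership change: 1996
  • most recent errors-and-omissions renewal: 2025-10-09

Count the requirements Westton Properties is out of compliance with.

1. condition 'manages rental property' holds; fair-housing training 131 days ago vs limit 120 → not met
2. trust-account reconciliation 877 days ago vs limit 730 → not met
3. errors-and-omissions coverage $525,000 < $550,000 → not met
4. broker supervision audit 98 days ago vs limit 90 → not met
5. errors-and-omissions renewal 33 days ago vs limit 30 → not met
6. fair-housing poster absent → not met
7. condition 'operates branch offices' holds; advertising compliance review 774 days ago vs limit 730 → not met
8. condition 'holds client earnest money' holds; trust account balance $55,000 < $65,000 → not met
9. office policy manual absent → not met
10. continuing education 202 days ago vs limit 180 → not met
Not met: 10 of 10

10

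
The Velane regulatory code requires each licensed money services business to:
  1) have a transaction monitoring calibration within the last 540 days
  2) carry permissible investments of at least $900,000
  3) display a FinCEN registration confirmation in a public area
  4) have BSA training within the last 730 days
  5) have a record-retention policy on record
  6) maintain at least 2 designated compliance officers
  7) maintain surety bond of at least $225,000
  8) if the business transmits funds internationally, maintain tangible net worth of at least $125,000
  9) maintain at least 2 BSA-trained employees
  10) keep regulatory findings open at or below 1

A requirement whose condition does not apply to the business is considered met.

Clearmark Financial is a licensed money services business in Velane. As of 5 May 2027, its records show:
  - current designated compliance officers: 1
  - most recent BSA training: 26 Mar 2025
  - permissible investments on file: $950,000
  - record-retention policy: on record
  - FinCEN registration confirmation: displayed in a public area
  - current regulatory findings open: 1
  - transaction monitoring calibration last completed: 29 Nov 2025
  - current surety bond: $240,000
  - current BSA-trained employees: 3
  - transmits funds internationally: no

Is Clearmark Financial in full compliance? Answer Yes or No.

1. transaction monitoring calibration 522 days ago vs limit 540 → met
2. permissible investments $950,000 ≥ $900,000 → met
3. FinCEN registration confirmation present → met
4. BSA training 770 days ago vs limit 730 → not met
5. record-retention policy present → met
6. designated compliance officers 1 < 2 → not met
7. surety bond $240,000 ≥ $225,000 → met
8. condition 'transmits funds internationally' does not hold → requirement n/a → met
9. BSA-trained employees 3 ≥ 2 → met
10. regulatory findings open 1 ≤ 1 → met
Not met: 4, 6

No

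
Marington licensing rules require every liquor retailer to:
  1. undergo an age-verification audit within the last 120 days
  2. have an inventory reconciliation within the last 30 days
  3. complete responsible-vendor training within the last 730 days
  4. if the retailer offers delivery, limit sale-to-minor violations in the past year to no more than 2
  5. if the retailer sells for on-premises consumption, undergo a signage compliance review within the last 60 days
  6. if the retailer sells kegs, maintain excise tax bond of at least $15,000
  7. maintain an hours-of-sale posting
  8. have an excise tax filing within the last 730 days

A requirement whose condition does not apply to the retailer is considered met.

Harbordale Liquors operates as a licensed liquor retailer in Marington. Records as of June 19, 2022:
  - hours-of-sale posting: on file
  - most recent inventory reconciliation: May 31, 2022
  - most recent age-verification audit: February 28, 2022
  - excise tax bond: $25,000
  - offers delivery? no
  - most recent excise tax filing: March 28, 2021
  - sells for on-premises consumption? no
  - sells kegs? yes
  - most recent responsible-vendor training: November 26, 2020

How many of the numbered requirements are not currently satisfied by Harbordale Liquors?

1. age-verification audit 111 days ago vs limit 120 → met
2. inventory reconciliation 19 days ago vs limit 30 → met
3. responsible-vendor training 570 days ago vs limit 730 → met
4. condition 'offers delivery' does not hold → requirement n/a → met
5. condition 'sells for on-premises consumption' does not hold → requirement n/a → met
6. condition 'sells kegs' holds; excise tax bond $25,000 ≥ $15,000 → met
7. hours-of-sale posting present → met
8. excise tax filing 448 days ago vs limit 730 → met
Not met: 0 of 8

0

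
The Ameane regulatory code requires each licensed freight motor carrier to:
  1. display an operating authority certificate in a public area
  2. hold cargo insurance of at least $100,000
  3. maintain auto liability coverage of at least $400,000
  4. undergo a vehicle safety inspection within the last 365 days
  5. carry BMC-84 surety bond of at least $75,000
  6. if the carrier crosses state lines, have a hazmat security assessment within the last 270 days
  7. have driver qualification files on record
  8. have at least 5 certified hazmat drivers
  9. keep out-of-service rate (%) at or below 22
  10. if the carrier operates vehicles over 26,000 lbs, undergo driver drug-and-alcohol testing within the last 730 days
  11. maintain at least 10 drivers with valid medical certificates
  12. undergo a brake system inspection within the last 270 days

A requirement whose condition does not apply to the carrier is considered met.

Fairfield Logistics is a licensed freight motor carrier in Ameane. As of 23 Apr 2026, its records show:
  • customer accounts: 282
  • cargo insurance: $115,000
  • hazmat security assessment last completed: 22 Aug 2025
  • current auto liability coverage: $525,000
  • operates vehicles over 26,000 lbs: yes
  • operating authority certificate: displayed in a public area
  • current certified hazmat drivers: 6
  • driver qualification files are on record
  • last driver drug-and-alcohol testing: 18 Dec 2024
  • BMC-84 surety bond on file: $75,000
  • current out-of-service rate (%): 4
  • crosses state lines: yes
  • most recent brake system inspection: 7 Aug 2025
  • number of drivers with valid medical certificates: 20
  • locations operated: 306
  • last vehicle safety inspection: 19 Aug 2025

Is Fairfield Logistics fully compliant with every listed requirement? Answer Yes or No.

Yes

1. operating authority certificate present → met
2. cargo insurance $115,000 ≥ $100,000 → met
3. auto liability coverage $525,000 ≥ $400,000 → met
4. vehicle safety inspection 247 days ago vs limit 365 → met
5. BMC-84 surety bond $75,000 ≥ $75,000 → met
6. condition 'crosses state lines' holds; hazmat security assessment 244 days ago vs limit 270 → met
7. driver qualification files present → met
8. certified hazmat drivers 6 ≥ 5 → met
9. out-of-service rate (%) 4 ≤ 22 → met
10. condition 'operates vehicles over 26,000 lbs' holds; driver drug-and-alcohol testing 491 days ago vs limit 730 → met
11. drivers with valid medical certificates 20 ≥ 10 → met
12. brake system inspection 259 days ago vs limit 270 → met
All met.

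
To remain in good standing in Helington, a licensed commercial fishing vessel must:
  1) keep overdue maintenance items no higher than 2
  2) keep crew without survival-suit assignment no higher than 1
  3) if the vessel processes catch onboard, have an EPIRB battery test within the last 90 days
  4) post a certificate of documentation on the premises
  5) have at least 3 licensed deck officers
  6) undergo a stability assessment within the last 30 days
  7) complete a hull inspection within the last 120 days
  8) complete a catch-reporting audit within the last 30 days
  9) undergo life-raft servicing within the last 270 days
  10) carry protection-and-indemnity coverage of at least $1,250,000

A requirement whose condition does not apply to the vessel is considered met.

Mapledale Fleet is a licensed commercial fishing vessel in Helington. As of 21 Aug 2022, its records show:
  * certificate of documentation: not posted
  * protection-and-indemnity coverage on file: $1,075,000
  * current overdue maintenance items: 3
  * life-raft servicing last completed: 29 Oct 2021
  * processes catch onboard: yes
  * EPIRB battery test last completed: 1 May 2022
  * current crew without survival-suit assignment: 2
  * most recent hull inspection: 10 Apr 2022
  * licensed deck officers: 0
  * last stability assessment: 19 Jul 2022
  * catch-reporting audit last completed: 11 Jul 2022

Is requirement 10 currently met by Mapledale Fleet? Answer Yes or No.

No

10. protection-and-indemnity coverage $1,075,000 < $1,250,000 → not met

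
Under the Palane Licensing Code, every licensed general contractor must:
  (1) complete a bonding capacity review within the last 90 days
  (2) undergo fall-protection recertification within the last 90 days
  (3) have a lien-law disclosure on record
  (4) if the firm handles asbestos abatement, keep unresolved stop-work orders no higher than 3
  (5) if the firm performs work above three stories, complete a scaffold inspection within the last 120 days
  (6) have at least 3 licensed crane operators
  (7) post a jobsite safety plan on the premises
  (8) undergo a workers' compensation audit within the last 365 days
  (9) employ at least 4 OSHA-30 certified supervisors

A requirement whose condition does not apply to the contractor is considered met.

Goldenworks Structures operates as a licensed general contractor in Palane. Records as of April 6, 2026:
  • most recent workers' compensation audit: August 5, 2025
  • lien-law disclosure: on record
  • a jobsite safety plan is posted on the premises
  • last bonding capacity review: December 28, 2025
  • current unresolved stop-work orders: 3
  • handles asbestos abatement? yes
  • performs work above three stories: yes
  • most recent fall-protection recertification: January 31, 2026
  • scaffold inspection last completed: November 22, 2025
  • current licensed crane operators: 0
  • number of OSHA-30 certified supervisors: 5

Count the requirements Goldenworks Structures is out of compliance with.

3

1. bonding capacity review 99 days ago vs limit 90 → not met
2. fall-protection recertification 65 days ago vs limit 90 → met
3. lien-law disclosure present → met
4. condition 'handles asbestos abatement' holds; unresolved stop-work orders 3 ≤ 3 → met
5. condition 'performs work above three stories' holds; scaffold inspection 135 days ago vs limit 120 → not met
6. licensed crane operators 0 < 3 → not met
7. jobsite safety plan present → met
8. workers' compensation audit 244 days ago vs limit 365 → met
9. OSHA-30 certified supervisors 5 ≥ 4 → met
Not met: 3 of 9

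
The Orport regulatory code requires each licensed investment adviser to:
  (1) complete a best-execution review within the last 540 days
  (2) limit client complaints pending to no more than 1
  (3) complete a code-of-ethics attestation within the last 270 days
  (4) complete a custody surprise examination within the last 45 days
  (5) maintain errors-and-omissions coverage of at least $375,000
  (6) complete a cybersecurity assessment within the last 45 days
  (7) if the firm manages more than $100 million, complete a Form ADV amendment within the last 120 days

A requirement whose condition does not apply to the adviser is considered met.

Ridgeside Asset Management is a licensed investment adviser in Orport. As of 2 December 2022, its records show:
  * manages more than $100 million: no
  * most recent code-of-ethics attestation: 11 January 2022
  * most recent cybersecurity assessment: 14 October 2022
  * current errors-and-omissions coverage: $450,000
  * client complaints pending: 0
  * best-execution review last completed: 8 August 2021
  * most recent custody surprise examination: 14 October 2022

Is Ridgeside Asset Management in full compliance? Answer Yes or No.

1. best-execution review 481 days ago vs limit 540 → met
2. client complaints pending 0 ≤ 1 → met
3. code-of-ethics attestation 325 days ago vs limit 270 → not met
4. custody surprise examination 49 days ago vs limit 45 → not met
5. errors-and-omissions coverage $450,000 ≥ $375,000 → met
6. cybersecurity assessment 49 days ago vs limit 45 → not met
7. condition 'manages more than $100 million' does not hold → requirement n/a → met
Not met: 3, 4, 6

No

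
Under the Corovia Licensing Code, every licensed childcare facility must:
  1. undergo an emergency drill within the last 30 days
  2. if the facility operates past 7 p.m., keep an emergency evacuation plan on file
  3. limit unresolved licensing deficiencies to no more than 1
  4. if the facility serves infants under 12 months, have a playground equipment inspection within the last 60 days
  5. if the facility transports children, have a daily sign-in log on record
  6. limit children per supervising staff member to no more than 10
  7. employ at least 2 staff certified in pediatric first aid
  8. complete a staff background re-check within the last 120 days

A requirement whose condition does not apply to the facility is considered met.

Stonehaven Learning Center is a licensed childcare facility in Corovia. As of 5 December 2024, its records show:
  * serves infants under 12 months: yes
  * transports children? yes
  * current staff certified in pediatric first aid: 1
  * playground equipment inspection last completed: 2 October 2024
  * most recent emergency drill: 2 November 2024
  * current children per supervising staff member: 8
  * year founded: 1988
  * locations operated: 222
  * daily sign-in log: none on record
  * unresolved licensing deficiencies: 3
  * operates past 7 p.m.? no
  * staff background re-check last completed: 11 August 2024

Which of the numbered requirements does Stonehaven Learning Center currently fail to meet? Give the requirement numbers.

1, 3, 4, 5, 7

1. emergency drill 33 days ago vs limit 30 → not met
2. condition 'operates past 7 p.m.' does not hold → requirement n/a → met
3. unresolved licensing deficiencies 3 > 1 → not met
4. condition 'serves infants under 12 months' holds; playground equipment inspection 64 days ago vs limit 60 → not met
5. condition 'transports children' holds; daily sign-in log absent → not met
6. children per supervising staff member 8 ≤ 10 → met
7. staff certified in pediatric first aid 1 < 2 → not met
8. staff background re-check 116 days ago vs limit 120 → met
Not met: 1, 3, 4, 5, 7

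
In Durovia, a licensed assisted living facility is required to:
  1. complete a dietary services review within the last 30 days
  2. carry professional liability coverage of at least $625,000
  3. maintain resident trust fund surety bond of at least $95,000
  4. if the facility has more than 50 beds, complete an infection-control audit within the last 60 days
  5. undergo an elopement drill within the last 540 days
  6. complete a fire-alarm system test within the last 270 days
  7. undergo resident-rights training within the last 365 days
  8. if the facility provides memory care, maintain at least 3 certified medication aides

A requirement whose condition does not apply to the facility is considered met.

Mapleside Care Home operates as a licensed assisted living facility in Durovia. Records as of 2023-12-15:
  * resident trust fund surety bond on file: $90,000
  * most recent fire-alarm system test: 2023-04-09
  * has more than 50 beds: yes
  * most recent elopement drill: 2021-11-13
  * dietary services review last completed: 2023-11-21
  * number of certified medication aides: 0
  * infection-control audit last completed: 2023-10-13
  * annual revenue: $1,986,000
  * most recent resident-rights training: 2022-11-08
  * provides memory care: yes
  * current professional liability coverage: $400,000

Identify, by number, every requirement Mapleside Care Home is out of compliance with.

1. dietary services review 24 days ago vs limit 30 → met
2. professional liability coverage $400,000 < $625,000 → not met
3. resident trust fund surety bond $90,000 < $95,000 → not met
4. condition 'has more than 50 beds' holds; infection-control audit 63 days ago vs limit 60 → not met
5. elopement drill 762 days ago vs limit 540 → not met
6. fire-alarm system test 250 days ago vs limit 270 → met
7. resident-rights training 402 days ago vs limit 365 → not met
8. condition 'provides memory care' holds; certified medication aides 0 < 3 → not met
Not met: 2, 3, 4, 5, 7, 8

2, 3, 4, 5, 7, 8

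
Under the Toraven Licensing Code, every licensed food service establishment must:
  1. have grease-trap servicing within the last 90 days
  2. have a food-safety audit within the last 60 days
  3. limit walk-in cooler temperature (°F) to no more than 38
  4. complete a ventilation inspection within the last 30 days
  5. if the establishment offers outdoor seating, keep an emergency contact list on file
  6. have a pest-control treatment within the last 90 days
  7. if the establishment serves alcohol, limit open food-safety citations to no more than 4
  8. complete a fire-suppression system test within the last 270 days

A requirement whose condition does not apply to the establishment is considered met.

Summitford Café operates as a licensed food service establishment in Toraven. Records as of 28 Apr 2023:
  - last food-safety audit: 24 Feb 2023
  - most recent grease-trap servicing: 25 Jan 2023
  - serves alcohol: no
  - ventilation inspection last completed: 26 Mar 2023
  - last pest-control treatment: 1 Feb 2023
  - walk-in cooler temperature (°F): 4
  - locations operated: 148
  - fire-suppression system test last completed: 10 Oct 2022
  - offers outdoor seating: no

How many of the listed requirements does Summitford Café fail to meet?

1. grease-trap servicing 93 days ago vs limit 90 → not met
2. food-safety audit 63 days ago vs limit 60 → not met
3. walk-in cooler temperature (°F) 4 ≤ 38 → met
4. ventilation inspection 33 days ago vs limit 30 → not met
5. condition 'offers outdoor seating' does not hold → requirement n/a → met
6. pest-control treatment 86 days ago vs limit 90 → met
7. condition 'serves alcohol' does not hold → requirement n/a → met
8. fire-suppression system test 200 days ago vs limit 270 → met
Not met: 3 of 8

3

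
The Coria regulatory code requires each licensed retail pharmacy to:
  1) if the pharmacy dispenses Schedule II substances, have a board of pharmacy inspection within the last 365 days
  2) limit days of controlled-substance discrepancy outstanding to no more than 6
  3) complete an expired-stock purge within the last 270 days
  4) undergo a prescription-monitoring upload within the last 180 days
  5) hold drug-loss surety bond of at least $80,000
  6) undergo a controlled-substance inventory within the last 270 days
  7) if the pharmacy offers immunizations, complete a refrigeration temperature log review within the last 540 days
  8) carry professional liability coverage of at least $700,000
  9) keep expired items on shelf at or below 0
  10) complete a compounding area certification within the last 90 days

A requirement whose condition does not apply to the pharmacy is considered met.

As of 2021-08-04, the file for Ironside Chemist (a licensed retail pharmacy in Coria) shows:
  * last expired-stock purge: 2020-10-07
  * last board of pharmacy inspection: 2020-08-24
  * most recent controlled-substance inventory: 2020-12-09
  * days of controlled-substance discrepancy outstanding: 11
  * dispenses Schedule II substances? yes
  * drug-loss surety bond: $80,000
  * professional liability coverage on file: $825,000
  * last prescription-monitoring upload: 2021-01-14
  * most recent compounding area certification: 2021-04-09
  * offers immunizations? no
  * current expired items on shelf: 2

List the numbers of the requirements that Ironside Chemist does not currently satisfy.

2, 3, 4, 9, 10

1. condition 'dispenses Schedule II substances' holds; board of pharmacy inspection 345 days ago vs limit 365 → met
2. days of controlled-substance discrepancy outstanding 11 > 6 → not met
3. expired-stock purge 301 days ago vs limit 270 → not met
4. prescription-monitoring upload 202 days ago vs limit 180 → not met
5. drug-loss surety bond $80,000 ≥ $80,000 → met
6. controlled-substance inventory 238 days ago vs limit 270 → met
7. condition 'offers immunizations' does not hold → requirement n/a → met
8. professional liability coverage $825,000 ≥ $700,000 → met
9. expired items on shelf 2 > 0 → not met
10. compounding area certification 117 days ago vs limit 90 → not met
Not met: 2, 3, 4, 9, 10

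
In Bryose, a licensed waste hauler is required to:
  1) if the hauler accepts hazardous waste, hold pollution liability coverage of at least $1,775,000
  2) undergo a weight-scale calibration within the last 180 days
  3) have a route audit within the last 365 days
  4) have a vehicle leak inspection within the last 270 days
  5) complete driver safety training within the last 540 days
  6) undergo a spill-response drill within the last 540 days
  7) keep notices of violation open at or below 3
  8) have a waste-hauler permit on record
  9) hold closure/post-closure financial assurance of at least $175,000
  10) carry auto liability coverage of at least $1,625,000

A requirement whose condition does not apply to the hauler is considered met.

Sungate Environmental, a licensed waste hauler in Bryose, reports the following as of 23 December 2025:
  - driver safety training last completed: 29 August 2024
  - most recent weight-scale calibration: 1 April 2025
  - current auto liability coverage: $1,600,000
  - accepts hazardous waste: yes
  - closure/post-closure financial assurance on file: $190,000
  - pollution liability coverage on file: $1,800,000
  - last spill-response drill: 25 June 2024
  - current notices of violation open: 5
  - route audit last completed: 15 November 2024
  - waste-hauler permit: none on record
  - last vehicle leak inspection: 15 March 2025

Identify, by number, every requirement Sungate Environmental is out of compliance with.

2, 3, 4, 6, 7, 8, 10

1. condition 'accepts hazardous waste' holds; pollution liability coverage $1,800,000 ≥ $1,775,000 → met
2. weight-scale calibration 266 days ago vs limit 180 → not met
3. route audit 403 days ago vs limit 365 → not met
4. vehicle leak inspection 283 days ago vs limit 270 → not met
5. driver safety training 481 days ago vs limit 540 → met
6. spill-response drill 546 days ago vs limit 540 → not met
7. notices of violation open 5 > 3 → not met
8. waste-hauler permit absent → not met
9. closure/post-closure financial assurance $190,000 ≥ $175,000 → met
10. auto liability coverage $1,600,000 < $1,625,000 → not met
Not met: 2, 3, 4, 6, 7, 8, 10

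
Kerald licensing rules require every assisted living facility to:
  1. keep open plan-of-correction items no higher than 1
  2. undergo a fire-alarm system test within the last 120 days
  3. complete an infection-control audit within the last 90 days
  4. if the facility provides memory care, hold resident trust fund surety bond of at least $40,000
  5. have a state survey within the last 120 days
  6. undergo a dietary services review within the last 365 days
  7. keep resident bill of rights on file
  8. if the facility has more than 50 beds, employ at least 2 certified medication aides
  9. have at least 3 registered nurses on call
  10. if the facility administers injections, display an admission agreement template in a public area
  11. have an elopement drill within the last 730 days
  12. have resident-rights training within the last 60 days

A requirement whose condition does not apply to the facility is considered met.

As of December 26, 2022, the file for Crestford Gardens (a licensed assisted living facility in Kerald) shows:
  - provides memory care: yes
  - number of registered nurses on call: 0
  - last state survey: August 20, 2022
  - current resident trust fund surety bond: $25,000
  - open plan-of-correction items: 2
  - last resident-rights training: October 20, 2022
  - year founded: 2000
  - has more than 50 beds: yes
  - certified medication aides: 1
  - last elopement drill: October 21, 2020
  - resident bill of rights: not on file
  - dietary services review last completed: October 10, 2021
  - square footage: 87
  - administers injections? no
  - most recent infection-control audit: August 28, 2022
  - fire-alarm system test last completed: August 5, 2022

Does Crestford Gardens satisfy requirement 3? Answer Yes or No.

3. infection-control audit 120 days ago vs limit 90 → not met

No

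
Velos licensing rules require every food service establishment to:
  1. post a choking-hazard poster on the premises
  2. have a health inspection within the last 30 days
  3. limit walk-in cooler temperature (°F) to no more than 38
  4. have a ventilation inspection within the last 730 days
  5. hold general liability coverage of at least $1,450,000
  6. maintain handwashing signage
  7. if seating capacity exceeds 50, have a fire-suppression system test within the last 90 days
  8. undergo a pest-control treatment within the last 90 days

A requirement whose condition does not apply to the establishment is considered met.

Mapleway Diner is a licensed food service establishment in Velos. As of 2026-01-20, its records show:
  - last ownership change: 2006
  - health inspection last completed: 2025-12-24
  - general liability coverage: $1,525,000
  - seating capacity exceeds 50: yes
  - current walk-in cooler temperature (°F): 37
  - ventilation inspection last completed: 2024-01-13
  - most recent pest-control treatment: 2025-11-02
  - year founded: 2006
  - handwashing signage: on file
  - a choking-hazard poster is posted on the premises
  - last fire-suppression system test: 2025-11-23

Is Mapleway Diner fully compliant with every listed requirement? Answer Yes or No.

No

1. choking-hazard poster present → met
2. health inspection 27 days ago vs limit 30 → met
3. walk-in cooler temperature (°F) 37 ≤ 38 → met
4. ventilation inspection 738 days ago vs limit 730 → not met
5. general liability coverage $1,525,000 ≥ $1,450,000 → met
6. handwashing signage present → met
7. condition 'seating capacity exceeds 50' holds; fire-suppression system test 58 days ago vs limit 90 → met
8. pest-control treatment 79 days ago vs limit 90 → met
Not met: 4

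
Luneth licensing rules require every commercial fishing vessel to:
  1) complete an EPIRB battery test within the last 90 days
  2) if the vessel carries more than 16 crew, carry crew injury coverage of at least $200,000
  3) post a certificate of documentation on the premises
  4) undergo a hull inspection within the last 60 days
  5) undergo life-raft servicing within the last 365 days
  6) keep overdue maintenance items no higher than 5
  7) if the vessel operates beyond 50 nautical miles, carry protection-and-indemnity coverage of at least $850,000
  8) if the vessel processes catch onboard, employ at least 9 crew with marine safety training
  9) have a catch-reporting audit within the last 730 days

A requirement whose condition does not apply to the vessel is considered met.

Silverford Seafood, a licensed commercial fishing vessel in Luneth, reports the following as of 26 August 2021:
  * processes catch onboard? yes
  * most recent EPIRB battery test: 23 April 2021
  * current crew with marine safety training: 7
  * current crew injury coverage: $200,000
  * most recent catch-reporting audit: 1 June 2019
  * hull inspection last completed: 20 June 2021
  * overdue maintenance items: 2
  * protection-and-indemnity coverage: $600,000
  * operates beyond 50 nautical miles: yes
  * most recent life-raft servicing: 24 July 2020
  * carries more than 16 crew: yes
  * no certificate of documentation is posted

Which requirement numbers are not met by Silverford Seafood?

1. EPIRB battery test 125 days ago vs limit 90 → not met
2. condition 'carries more than 16 crew' holds; crew injury coverage $200,000 ≥ $200,000 → met
3. certificate of documentation absent → not met
4. hull inspection 67 days ago vs limit 60 → not met
5. life-raft servicing 398 days ago vs limit 365 → not met
6. overdue maintenance items 2 ≤ 5 → met
7. condition 'operates beyond 50 nautical miles' holds; protection-and-indemnity coverage $600,000 < $850,000 → not met
8. condition 'processes catch onboard' holds; crew with marine safety training 7 < 9 → not met
9. catch-reporting audit 817 days ago vs limit 730 → not met
Not met: 1, 3, 4, 5, 7, 8, 9

1, 3, 4, 5, 7, 8, 9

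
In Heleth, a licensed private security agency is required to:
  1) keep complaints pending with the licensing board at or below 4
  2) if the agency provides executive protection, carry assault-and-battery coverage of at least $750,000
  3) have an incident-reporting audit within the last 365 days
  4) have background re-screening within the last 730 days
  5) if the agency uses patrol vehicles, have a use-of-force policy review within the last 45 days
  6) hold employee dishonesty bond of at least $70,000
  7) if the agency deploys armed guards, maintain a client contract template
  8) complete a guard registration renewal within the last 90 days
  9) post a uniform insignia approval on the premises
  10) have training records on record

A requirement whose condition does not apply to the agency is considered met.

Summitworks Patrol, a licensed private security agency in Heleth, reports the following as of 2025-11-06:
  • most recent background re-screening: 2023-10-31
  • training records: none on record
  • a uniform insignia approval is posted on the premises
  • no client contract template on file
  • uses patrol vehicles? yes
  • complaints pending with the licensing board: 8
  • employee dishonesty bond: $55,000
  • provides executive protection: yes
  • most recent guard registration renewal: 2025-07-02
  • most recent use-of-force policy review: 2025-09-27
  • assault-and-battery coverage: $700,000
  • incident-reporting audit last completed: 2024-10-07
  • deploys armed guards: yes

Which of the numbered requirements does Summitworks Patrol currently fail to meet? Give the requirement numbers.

1. complaints pending with the licensing board 8 > 4 → not met
2. condition 'provides executive protection' holds; assault-and-battery coverage $700,000 < $750,000 → not met
3. incident-reporting audit 395 days ago vs limit 365 → not met
4. background re-screening 737 days ago vs limit 730 → not met
5. condition 'uses patrol vehicles' holds; use-of-force policy review 40 days ago vs limit 45 → met
6. employee dishonesty bond $55,000 < $70,000 → not met
7. condition 'deploys armed guards' holds; client contract template absent → not met
8. guard registration renewal 127 days ago vs limit 90 → not met
9. uniform insignia approval present → met
10. training records absent → not met
Not met: 1, 2, 3, 4, 6, 7, 8, 10

1, 2, 3, 4, 6, 7, 8, 10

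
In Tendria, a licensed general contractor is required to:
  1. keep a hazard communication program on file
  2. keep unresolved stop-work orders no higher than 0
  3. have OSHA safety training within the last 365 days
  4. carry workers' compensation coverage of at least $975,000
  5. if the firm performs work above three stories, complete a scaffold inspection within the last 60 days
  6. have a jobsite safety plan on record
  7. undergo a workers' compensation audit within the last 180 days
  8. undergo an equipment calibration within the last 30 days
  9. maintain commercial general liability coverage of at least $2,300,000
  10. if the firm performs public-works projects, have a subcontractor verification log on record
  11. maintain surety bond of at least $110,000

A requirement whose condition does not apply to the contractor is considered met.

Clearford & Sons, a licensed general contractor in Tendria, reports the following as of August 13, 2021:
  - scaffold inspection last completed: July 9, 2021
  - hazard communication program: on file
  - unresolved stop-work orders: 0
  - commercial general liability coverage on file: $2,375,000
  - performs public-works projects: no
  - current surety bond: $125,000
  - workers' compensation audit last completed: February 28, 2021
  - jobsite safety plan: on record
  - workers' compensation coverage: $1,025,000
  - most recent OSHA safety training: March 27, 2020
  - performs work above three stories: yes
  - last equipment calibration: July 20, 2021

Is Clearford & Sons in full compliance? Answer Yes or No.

1. hazard communication program present → met
2. unresolved stop-work orders 0 ≤ 0 → met
3. OSHA safety training 504 days ago vs limit 365 → not met
4. workers' compensation coverage $1,025,000 ≥ $975,000 → met
5. condition 'performs work above three stories' holds; scaffold inspection 35 days ago vs limit 60 → met
6. jobsite safety plan present → met
7. workers' compensation audit 166 days ago vs limit 180 → met
8. equipment calibration 24 days ago vs limit 30 → met
9. commercial general liability coverage $2,375,000 ≥ $2,300,000 → met
10. condition 'performs public-works projects' does not hold → requirement n/a → met
11. surety bond $125,000 ≥ $110,000 → met
Not met: 3

No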